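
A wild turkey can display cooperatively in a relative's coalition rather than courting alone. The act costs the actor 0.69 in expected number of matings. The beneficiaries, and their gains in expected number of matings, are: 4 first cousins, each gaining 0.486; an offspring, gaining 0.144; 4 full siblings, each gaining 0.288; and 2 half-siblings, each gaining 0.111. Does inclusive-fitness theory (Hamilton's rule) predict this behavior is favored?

Hamilton's rule: the trait is favored when the sum of r·B over every recipient exceeds the actor's cost C.
r to a first cousin = 1/8 (first cousins share one grandparent pair — two paths of length 4: r = 2·(1/2)^4 = 1/8).
r to an offspring = 0.5 (one parent–offspring link: r = (1/2)^1 = 1/2).
r to a full sibling = 1/2 (full sibs share both parents — two paths of length 2: r = 2·(1/2)^2 = 1/2).
r to a half-sibling = 0.25 (half-sibs share one parent — one path of length 2: r = (1/2)^2 = 1/4).
Summing one r·B term per recipient: 4·0.125·0.486 + 1·0.5·0.144 + 4·0.5·0.288 + 2·0.25·0.111 = 0.9465.
0.9465 > 0.69: the indirect benefit exceeds the cost.

Yes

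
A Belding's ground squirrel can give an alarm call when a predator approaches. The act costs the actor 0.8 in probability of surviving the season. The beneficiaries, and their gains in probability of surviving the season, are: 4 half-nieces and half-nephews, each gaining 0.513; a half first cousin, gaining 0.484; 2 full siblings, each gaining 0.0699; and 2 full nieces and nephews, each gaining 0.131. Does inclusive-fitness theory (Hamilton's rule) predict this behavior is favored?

Hamilton's rule: the trait is favored when the sum of r·B over every recipient exceeds the actor's cost C.
r to a half-niece or half-nephew = 1/8 (half-aunt/uncle↔niece/nephew: one path of length 3: r = (1/2)^3 = 1/8).
r to a half first cousin = 0.0625 (half first cousins share one grandparent — one path of length 4: r = (1/2)^4 = 1/16).
r to a full sibling = 1/2 (full sibs share both parents — two paths of length 2: r = 2·(1/2)^2 = 1/2).
r to a full niece or nephew = 1/4 (full aunt/uncle↔niece/nephew: two paths of length 3 through the shared grandparent pair: r = 2·(1/2)^3 = 1/4).
Summing one r·B term per recipient: 4·0.125·0.513 + 1·0.0625·0.484 + 2·0.5·0.0699 + 2·0.25·0.131 = 0.42215.
0.42215 < 0.8: the indirect benefit is less than the cost.

No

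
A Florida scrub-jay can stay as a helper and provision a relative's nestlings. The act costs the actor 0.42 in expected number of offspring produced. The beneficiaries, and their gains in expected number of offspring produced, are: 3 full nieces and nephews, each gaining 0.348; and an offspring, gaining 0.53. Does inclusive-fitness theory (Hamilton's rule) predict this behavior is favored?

Yes

Hamilton's rule: the trait is favored when the sum of r·B over every recipient exceeds the actor's cost C.
r to a full niece or nephew = 1/4 (full aunt/uncle↔niece/nephew: two paths of length 3 through the shared grandparent pair: r = 2·(1/2)^3 = 1/4).
r to an offspring = 0.5 (one parent–offspring link: r = (1/2)^1 = 1/2).
Summing one r·B term per recipient: 3·0.25·0.348 + 1·0.5·0.53 = 0.526.
0.526 > 0.42: the indirect benefit exceeds the cost.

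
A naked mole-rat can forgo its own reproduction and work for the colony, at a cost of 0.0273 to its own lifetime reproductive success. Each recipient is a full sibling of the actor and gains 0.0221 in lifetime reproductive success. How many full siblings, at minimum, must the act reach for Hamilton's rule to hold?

3

r to a full sibling = 1/2 (full sibs share both parents — two paths of length 2: r = 2·(1/2)^2 = 1/2).
Hamilton's rule: n·r·B > C  ⇒  n > C/(r·B) = 0.0273/(0.5·0.0221) = 2.471.
The smallest integer exceeding 2.471 is 3.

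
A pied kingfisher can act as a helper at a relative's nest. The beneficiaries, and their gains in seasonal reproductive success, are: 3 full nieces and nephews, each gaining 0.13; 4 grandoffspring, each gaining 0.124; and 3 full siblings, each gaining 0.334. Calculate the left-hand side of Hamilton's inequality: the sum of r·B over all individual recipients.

r to a full niece or nephew = 0.25 (full aunt/uncle↔niece/nephew: two paths of length 3 through the shared grandparent pair: r = 2·(1/2)^3 = 1/4).
r to a grandoffspring = 0.25 (two parent–offspring links: r = (1/2)^2 = 1/4).
r to a full sibling = 1/2 (full sibs share both parents — two paths of length 2: r = 2·(1/2)^2 = 1/2).
Summing one r·B term per recipient: 3·0.25·0.13 + 4·0.25·0.124 + 3·0.5·0.334 = 0.7225.

0.7225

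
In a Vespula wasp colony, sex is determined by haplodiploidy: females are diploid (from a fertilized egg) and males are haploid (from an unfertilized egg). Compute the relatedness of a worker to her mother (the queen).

0.5

One meiotic link between diploid queen and diploid daughter: r = 1/2.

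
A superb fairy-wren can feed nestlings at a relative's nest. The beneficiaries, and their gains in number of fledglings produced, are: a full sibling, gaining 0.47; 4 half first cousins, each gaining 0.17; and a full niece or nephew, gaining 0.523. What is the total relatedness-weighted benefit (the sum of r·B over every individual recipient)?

0.40825

r to a full sibling = 0.5 (full sibs share both parents — two paths of length 2: r = 2·(1/2)^2 = 1/2).
r to a half first cousin = 1/16 (half first cousins share one grandparent — one path of length 4: r = (1/2)^4 = 1/16).
r to a full niece or nephew = 1/4 (full aunt/uncle↔niece/nephew: two paths of length 3 through the shared grandparent pair: r = 2·(1/2)^3 = 1/4).
Summing one r·B term per recipient: 1·0.5·0.47 + 4·0.0625·0.17 + 1·0.25·0.523 = 0.40825.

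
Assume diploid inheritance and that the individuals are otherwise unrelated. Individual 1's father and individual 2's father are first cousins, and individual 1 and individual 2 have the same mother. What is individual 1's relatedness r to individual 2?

0.28125

Independent pedigree routes through distinct common ancestors add.
Individual 1 and individual 2 are related in two ways: second cousins through their fathers (r = 1/32) and half-sibs through their shared mother (r = 1/4).
r = 1/32 + 1/4 = 9/32 = 0.28125.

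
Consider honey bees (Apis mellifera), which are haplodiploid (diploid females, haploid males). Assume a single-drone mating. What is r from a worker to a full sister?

0.75

Haplodiploid full sisters inherit their father's entire haploid genome identically (contributing 1/2) and on average half of their mother's contribution (1/2 · 1/2 = 1/4); r = 1/2 + 1/4 = 3/4.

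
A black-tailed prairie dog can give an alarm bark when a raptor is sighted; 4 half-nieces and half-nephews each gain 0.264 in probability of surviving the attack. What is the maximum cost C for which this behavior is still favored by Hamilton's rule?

r to a half-niece or half-nephew = 0.125 (half-aunt/uncle↔niece/nephew: one path of length 3: r = (1/2)^3 = 1/8).
Hamilton's rule: n·r·B > C, so the trait is favored while C < n·r·B = 4·0.125·0.264 = 0.132.

0.132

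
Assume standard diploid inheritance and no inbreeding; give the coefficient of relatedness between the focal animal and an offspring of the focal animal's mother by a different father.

Each parent–offspring link contributes a factor of 1/2, and independent paths through distinct common ancestors add.
Half-sibs share one parent — one path of length 2: r = (1/2)^2 = 1/4.

0.25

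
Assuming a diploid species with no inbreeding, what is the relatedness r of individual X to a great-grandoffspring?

Each parent–offspring link contributes a factor of 1/2, and independent paths through distinct common ancestors add.
Three parent–offspring links: r = (1/2)^3 = 1/8.

0.125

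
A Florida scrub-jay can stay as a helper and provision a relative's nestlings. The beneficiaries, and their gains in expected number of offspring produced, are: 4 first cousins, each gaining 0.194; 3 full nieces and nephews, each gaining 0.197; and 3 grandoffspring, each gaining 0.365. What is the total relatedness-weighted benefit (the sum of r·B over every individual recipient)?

r to a first cousin = 1/8 (first cousins share one grandparent pair — two paths of length 4: r = 2·(1/2)^4 = 1/8).
r to a full niece or nephew = 0.25 (full aunt/uncle↔niece/nephew: two paths of length 3 through the shared grandparent pair: r = 2·(1/2)^3 = 1/4).
r to a grandoffspring = 0.25 (two parent–offspring links: r = (1/2)^2 = 1/4).
Summing one r·B term per recipient: 4·0.125·0.194 + 3·0.25·0.197 + 3·0.25·0.365 = 0.5185.

0.5185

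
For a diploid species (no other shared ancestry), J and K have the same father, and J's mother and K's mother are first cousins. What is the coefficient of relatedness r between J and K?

Independent pedigree routes through distinct common ancestors add.
J and K are related in two ways: half-sibs through their shared father (r = 1/4) and second cousins through their mothers (r = 1/32).
r = 1/4 + 1/32 = 9/32 = 0.28125.

0.28125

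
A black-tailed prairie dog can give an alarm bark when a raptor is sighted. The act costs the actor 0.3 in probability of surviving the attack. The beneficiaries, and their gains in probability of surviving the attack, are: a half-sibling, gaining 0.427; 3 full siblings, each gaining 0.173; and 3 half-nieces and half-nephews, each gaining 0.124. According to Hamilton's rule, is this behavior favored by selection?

Yes

Hamilton's rule: the trait is favored when the sum of r·B over every recipient exceeds the actor's cost C.
r to a half-sibling = 1/4 (half-sibs share one parent — one path of length 2: r = (1/2)^2 = 1/4).
r to a full sibling = 0.5 (full sibs share both parents — two paths of length 2: r = 2·(1/2)^2 = 1/2).
r to a half-niece or half-nephew = 0.125 (half-aunt/uncle↔niece/nephew: one path of length 3: r = (1/2)^3 = 1/8).
Summing one r·B term per recipient: 1·0.25·0.427 + 3·0.5·0.173 + 3·0.125·0.124 = 0.41275.
0.41275 > 0.3: the indirect benefit exceeds the cost.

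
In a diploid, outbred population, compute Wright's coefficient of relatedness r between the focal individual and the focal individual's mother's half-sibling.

Each parent–offspring link contributes a factor of 1/2, and independent paths through distinct common ancestors add.
Half-aunt/uncle↔niece/nephew: one path of length 3: r = (1/2)^3 = 1/8.

0.125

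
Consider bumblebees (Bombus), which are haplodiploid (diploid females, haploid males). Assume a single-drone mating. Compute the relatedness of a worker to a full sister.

0.75

Haplodiploid full sisters inherit their father's entire haploid genome identically (contributing 1/2) and on average half of their mother's contribution (1/2 · 1/2 = 1/4); r = 1/2 + 1/4 = 3/4.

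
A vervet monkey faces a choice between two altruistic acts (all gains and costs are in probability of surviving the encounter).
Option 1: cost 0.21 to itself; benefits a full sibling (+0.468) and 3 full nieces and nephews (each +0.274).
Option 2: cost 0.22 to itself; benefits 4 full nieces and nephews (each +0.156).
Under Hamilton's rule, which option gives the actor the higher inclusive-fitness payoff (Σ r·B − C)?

Option 1

Option 1: r to a full sibling = 0.5.
Option 1: r to a full niece or nephew = 0.25.
Option 1: Σ r·B − C = (1·0.5·0.468 + 3·0.25·0.274) − 0.21 = 0.2295.
Option 2: r to a full niece or nephew = 0.25.
Option 2: Σ r·B − C = (4·0.25·0.156) − 0.22 = -0.064.
Option 1 has the higher net inclusive-fitness payoff.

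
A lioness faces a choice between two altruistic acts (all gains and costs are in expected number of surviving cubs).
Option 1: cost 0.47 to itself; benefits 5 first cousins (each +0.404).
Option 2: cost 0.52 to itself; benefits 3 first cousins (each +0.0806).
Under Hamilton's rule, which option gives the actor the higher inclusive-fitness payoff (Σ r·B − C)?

Option 1

Option 1: r to a first cousin = 0.125.
Option 1: Σ r·B − C = (5·0.125·0.404) − 0.47 = -0.2175.
Option 2: r to a first cousin = 0.125.
Option 2: Σ r·B − C = (3·0.125·0.0806) − 0.52 = -0.489775.
Option 1 has the higher net inclusive-fitness payoff.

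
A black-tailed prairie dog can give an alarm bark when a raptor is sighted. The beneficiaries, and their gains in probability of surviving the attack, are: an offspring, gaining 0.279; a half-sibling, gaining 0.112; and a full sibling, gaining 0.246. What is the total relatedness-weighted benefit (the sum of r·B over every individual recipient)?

r to an offspring = 0.5 (one parent–offspring link: r = (1/2)^1 = 1/2).
r to a half-sibling = 1/4 (half-sibs share one parent — one path of length 2: r = (1/2)^2 = 1/4).
r to a full sibling = 0.5 (full sibs share both parents — two paths of length 2: r = 2·(1/2)^2 = 1/2).
Summing one r·B term per recipient: 1·0.5·0.279 + 1·0.25·0.112 + 1·0.5·0.246 = 0.2905.

0.2905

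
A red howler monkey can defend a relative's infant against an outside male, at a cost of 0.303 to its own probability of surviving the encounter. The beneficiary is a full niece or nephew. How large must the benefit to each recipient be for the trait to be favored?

1.212

r to a full niece or nephew = 1/4 (full aunt/uncle↔niece/nephew: two paths of length 3 through the shared grandparent pair: r = 2·(1/2)^3 = 1/4).
Hamilton's rule with n recipients of equal r: n·r·B > C, so B > C/(n·r) = 0.303/(1·0.25) = 1.212.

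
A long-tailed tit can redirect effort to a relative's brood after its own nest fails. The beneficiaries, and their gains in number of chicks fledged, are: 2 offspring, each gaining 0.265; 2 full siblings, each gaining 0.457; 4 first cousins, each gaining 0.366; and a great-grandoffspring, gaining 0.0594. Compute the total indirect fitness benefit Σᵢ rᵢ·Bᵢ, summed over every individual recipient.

0.912425

r to an offspring = 1/2 (one parent–offspring link: r = (1/2)^1 = 1/2).
r to a full sibling = 1/2 (full sibs share both parents — two paths of length 2: r = 2·(1/2)^2 = 1/2).
r to a first cousin = 1/8 (first cousins share one grandparent pair — two paths of length 4: r = 2·(1/2)^4 = 1/8).
r to a great-grandoffspring = 1/8 (three parent–offspring links: r = (1/2)^3 = 1/8).
Summing one r·B term per recipient: 2·0.5·0.265 + 2·0.5·0.457 + 4·0.125·0.366 + 1·0.125·0.0594 = 0.912425.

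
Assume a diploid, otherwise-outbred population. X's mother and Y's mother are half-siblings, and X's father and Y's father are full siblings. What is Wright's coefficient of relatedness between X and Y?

0.1875

Wright's path rule: contributions from independent ancestry routes add.
X and Y are related in two ways: half first cousins through their mothers (r = 1/16) and first cousins through their fathers (r = 1/8).
r = 1/16 + 1/8 = 3/16 = 0.1875.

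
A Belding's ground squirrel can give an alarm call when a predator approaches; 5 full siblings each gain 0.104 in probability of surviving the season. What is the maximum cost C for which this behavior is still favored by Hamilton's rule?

r to a full sibling = 1/2 (full sibs share both parents — two paths of length 2: r = 2·(1/2)^2 = 1/2).
Hamilton's rule: n·r·B > C, so the trait is favored while C < n·r·B = 5·0.5·0.104 = 0.26.

0.26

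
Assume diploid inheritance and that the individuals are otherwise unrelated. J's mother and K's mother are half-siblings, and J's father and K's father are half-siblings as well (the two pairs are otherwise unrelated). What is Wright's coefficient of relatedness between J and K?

0.125

Independent pedigree routes through distinct common ancestors add.
J and K are related in two ways: half first cousins through their mothers (r = 1/16) and half first cousins through their fathers (r = 1/16).
r = 1/16 + 1/16 = 0.125.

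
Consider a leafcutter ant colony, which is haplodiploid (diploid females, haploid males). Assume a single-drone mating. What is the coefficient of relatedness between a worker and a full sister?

0.75

Haplodiploid full sisters inherit their father's entire haploid genome identically (contributing 1/2) and on average half of their mother's contribution (1/2 · 1/2 = 1/4); r = 1/2 + 1/4 = 3/4.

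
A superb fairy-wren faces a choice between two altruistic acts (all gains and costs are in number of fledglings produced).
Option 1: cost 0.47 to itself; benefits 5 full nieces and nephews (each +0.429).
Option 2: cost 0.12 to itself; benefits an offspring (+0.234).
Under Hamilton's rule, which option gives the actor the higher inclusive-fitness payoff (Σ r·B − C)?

Option 1: r to a full niece or nephew = 0.25.
Option 1: Σ r·B − C = (5·0.25·0.429) − 0.47 = 0.06625.
Option 2: r to an offspring = 0.5.
Option 2: Σ r·B − C = (1·0.5·0.234) − 0.12 = -0.003.
Option 1 has the higher net inclusive-fitness payoff.

Option 1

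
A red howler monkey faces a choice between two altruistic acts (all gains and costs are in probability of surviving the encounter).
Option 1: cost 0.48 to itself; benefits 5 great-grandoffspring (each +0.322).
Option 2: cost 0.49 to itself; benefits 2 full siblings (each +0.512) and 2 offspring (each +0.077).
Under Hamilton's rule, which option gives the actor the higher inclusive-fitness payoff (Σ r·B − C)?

Option 2

Option 1: r to a great-grandoffspring = 0.125.
Option 1: Σ r·B − C = (5·0.125·0.322) − 0.48 = -0.27875.
Option 2: r to a full sibling = 0.5.
Option 2: r to an offspring = 0.5.
Option 2: Σ r·B − C = (2·0.5·0.512 + 2·0.5·0.077) − 0.49 = 0.099.
Option 2 has the higher net inclusive-fitness payoff.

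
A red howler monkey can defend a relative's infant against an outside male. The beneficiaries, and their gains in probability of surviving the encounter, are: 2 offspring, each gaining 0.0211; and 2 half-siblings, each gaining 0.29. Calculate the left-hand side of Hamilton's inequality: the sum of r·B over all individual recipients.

r to an offspring = 1/2 (one parent–offspring link: r = (1/2)^1 = 1/2).
r to a half-sibling = 0.25 (half-sibs share one parent — one path of length 2: r = (1/2)^2 = 1/4).
Summing one r·B term per recipient: 2·0.5·0.0211 + 2·0.25·0.29 = 0.1661.

0.1661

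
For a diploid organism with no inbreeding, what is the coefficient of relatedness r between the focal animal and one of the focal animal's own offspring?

Each parent–offspring link contributes a factor of 1/2, and independent paths through distinct common ancestors add.
One parent–offspring link: r = (1/2)^1 = 1/2.

0.5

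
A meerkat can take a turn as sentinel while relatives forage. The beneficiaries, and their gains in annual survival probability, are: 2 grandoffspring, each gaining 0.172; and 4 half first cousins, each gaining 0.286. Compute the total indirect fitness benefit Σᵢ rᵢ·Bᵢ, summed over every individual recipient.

r to a grandoffspring = 1/4 (two parent–offspring links: r = (1/2)^2 = 1/4).
r to a half first cousin = 1/16 (half first cousins share one grandparent — one path of length 4: r = (1/2)^4 = 1/16).
Summing one r·B term per recipient: 2·0.25·0.172 + 4·0.0625·0.286 = 0.1575.

0.1575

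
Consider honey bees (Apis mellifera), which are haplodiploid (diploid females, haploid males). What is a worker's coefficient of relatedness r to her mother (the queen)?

0.5

One meiotic link between diploid queen and diploid daughter: r = 1/2.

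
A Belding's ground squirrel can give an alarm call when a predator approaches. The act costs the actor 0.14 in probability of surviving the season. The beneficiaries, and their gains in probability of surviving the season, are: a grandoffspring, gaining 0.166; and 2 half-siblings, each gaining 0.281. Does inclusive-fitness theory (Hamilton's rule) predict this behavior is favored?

Yes

Hamilton's rule: the trait is favored when the sum of r·B over every recipient exceeds the actor's cost C.
r to a grandoffspring = 1/4 (two parent–offspring links: r = (1/2)^2 = 1/4).
r to a half-sibling = 1/4 (half-sibs share one parent — one path of length 2: r = (1/2)^2 = 1/4).
Summing one r·B term per recipient: 1·0.25·0.166 + 2·0.25·0.281 = 0.182.
0.182 > 0.14: the indirect benefit exceeds the cost.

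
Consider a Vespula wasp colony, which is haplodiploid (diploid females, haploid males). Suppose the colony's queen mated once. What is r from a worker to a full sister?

Haplodiploid full sisters inherit their father's entire haploid genome identically (contributing 1/2) and on average half of their mother's contribution (1/2 · 1/2 = 1/4); r = 1/2 + 1/4 = 3/4.

0.75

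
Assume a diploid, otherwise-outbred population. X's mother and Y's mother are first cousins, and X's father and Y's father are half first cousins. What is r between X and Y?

0.046875

With two independent routes of shared ancestry, r is the sum of the two contributions.
X and Y are related in two ways: second cousins through their mothers (r = 1/32) and half second cousins through their fathers (r = 1/64).
r = 1/32 + 1/64 = 0.046875.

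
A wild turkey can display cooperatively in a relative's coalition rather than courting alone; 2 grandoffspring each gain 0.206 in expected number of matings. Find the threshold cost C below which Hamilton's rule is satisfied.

0.103

r to a grandoffspring = 0.25 (two parent–offspring links: r = (1/2)^2 = 1/4).
Hamilton's rule: n·r·B > C, so the trait is favored while C < n·r·B = 2·0.25·0.206 = 0.103.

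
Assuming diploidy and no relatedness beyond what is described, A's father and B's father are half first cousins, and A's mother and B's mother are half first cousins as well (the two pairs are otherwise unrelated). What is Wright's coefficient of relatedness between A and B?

Wright's path rule: contributions from independent ancestry routes add.
A and B are related in two ways: half second cousins through their fathers (r = 1/64) and half second cousins through their mothers (r = 1/64).
r = 1/64 + 1/64 = 1/32 = 0.03125.

0.03125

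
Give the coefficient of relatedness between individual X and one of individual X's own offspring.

0.5

Each parent–offspring link contributes a factor of 1/2, and independent paths through distinct common ancestors add.
One parent–offspring link: r = (1/2)^1 = 1/2.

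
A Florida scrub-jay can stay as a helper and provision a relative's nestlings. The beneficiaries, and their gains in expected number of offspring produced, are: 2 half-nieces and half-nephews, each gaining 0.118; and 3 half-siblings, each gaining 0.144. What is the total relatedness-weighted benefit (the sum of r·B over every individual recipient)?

r to a half-niece or half-nephew = 0.125 (half-aunt/uncle↔niece/nephew: one path of length 3: r = (1/2)^3 = 1/8).
r to a half-sibling = 0.25 (half-sibs share one parent — one path of length 2: r = (1/2)^2 = 1/4).
Summing one r·B term per recipient: 2·0.125·0.118 + 3·0.25·0.144 = 0.1375.

0.1375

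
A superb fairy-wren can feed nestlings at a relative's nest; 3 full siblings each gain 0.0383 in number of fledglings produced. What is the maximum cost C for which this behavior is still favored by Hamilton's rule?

r to a full sibling = 1/2 (full sibs share both parents — two paths of length 2: r = 2·(1/2)^2 = 1/2).
Hamilton's rule: n·r·B > C, so the trait is favored while C < n·r·B = 3·0.5·0.0383 = 0.05745.

0.05745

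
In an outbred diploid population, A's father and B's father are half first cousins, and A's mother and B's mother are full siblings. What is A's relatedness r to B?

Relatedness sums over independent paths through distinct common ancestors.
A and B are related in two ways: half second cousins through their fathers (r = 1/64) and first cousins through their mothers (r = 1/8).
r = 1/64 + 1/8 = 0.140625.

0.140625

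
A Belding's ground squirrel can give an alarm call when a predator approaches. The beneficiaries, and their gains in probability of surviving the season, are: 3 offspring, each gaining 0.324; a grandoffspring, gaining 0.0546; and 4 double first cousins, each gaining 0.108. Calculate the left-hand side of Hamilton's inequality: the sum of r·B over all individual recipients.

r to an offspring = 0.5 (one parent–offspring link: r = (1/2)^1 = 1/2).
r to a grandoffspring = 0.25 (two parent–offspring links: r = (1/2)^2 = 1/4).
r to a double first cousin = 0.25 (double first cousins share both grandparent pairs — four paths of length 4: r = 4·(1/2)^4 = 1/4).
Summing one r·B term per recipient: 3·0.5·0.324 + 1·0.25·0.0546 + 4·0.25·0.108 = 0.60765.

0.60765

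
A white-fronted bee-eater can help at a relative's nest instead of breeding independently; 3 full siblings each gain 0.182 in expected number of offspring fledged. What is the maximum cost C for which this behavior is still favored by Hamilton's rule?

0.273

r to a full sibling = 0.5 (full sibs share both parents — two paths of length 2: r = 2·(1/2)^2 = 1/2).
Hamilton's rule: n·r·B > C, so the trait is favored while C < n·r·B = 3·0.5·0.182 = 0.273.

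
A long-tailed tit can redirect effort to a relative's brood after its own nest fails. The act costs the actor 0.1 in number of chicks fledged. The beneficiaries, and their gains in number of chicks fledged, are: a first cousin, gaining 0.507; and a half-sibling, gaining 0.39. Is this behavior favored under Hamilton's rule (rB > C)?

Hamilton's rule: the trait is favored when the sum of r·B over every recipient exceeds the actor's cost C.
r to a first cousin = 1/8 (first cousins share one grandparent pair — two paths of length 4: r = 2·(1/2)^4 = 1/8).
r to a half-sibling = 0.25 (half-sibs share one parent — one path of length 2: r = (1/2)^2 = 1/4).
Summing one r·B term per recipient: 1·0.125·0.507 + 1·0.25·0.39 = 0.160875.
0.160875 > 0.1: the indirect benefit exceeds the cost.

Yes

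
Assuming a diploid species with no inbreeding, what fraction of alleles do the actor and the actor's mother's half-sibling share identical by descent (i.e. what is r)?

0.125

Each parent–offspring link contributes a factor of 1/2, and independent paths through distinct common ancestors add.
Half-aunt/uncle↔niece/nephew: one path of length 3: r = (1/2)^3 = 1/8.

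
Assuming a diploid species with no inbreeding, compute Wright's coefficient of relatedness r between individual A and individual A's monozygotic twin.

1

Each parent–offspring link contributes a factor of 1/2, and independent paths through distinct common ancestors add.
Monozygotic twins share every allele identical by descent: r = 1.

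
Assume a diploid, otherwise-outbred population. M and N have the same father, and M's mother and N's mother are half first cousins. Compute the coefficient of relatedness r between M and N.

0.265625

Wright's path rule: contributions from independent ancestry routes add.
M and N are related in two ways: half-sibs through their shared father (r = 1/4) and half second cousins through their mothers (r = 1/64).
r = 1/4 + 1/64 = 0.265625.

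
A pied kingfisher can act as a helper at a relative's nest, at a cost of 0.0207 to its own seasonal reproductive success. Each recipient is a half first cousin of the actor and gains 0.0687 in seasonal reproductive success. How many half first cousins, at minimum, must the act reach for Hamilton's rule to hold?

r to a half first cousin = 0.0625 (half first cousins share one grandparent — one path of length 4: r = (1/2)^4 = 1/16).
Hamilton's rule: n·r·B > C  ⇒  n > C/(r·B) = 0.0207/(0.0625·0.0687) = 4.821.
The smallest integer exceeding 4.821 is 5.

5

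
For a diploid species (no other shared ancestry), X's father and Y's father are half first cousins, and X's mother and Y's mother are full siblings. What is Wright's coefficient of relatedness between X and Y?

Relatedness sums over independent paths through distinct common ancestors.
X and Y are related in two ways: half second cousins through their fathers (r = 1/64) and first cousins through their mothers (r = 1/8).
r = 1/64 + 1/8 = 0.140625.

0.140625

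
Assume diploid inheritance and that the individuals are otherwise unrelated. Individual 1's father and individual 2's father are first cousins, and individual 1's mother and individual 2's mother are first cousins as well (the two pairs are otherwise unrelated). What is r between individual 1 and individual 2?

0.0625

Wright's path rule: contributions from independent ancestry routes add.
Individual 1 and individual 2 are related in two ways: second cousins through their fathers (r = 1/32) and second cousins through their mothers (r = 1/32).
r = 1/32 + 1/32 = 1/16 = 0.0625.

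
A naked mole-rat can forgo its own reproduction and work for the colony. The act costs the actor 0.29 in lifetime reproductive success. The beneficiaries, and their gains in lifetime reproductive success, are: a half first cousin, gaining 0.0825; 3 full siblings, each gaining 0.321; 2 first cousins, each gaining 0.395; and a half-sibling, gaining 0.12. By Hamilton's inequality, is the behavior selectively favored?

Yes

Hamilton's rule: the trait is favored when the sum of r·B over every recipient exceeds the actor's cost C.
r to a half first cousin = 0.0625 (half first cousins share one grandparent — one path of length 4: r = (1/2)^4 = 1/16).
r to a full sibling = 0.5 (full sibs share both parents — two paths of length 2: r = 2·(1/2)^2 = 1/2).
r to a first cousin = 1/8 (first cousins share one grandparent pair — two paths of length 4: r = 2·(1/2)^4 = 1/8).
r to a half-sibling = 1/4 (half-sibs share one parent — one path of length 2: r = (1/2)^2 = 1/4).
Summing one r·B term per recipient: 1·0.0625·0.0825 + 3·0.5·0.321 + 2·0.125·0.395 + 1·0.25·0.12 = 0.61540625.
0.61540625 > 0.29: the indirect benefit exceeds the cost.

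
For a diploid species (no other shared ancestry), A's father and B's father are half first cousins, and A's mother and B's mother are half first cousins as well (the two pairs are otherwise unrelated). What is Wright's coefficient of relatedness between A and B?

0.03125

Wright's path rule: contributions from independent ancestry routes add.
A and B are related in two ways: half second cousins through their fathers (r = 1/64) and half second cousins through their mothers (r = 1/64).
r = 1/64 + 1/64 = 1/32 = 0.03125.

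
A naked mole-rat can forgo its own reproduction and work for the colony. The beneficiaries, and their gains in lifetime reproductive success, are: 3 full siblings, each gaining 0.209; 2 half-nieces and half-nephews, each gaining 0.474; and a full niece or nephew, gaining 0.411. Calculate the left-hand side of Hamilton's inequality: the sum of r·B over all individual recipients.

0.53475

r to a full sibling = 1/2 (full sibs share both parents — two paths of length 2: r = 2·(1/2)^2 = 1/2).
r to a half-niece or half-nephew = 0.125 (half-aunt/uncle↔niece/nephew: one path of length 3: r = (1/2)^3 = 1/8).
r to a full niece or nephew = 1/4 (full aunt/uncle↔niece/nephew: two paths of length 3 through the shared grandparent pair: r = 2·(1/2)^3 = 1/4).
Summing one r·B term per recipient: 3·0.5·0.209 + 2·0.125·0.474 + 1·0.25·0.411 = 0.53475.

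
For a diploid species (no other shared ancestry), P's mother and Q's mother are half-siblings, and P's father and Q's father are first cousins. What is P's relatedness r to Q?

0.09375

Independent pedigree routes through distinct common ancestors add.
P and Q are related in two ways: half first cousins through their mothers (r = 1/16) and second cousins through their fathers (r = 1/32).
r = 1/16 + 1/32 = 3/32 = 0.09375.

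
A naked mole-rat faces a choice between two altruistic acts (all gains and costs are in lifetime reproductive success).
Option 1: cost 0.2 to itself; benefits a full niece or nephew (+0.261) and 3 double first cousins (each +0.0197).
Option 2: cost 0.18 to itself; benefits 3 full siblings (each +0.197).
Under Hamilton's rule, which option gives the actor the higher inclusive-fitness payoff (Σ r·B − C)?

Option 2

Option 1: r to a full niece or nephew = 0.25.
Option 1: r to a double first cousin = 0.25.
Option 1: Σ r·B − C = (1·0.25·0.261 + 3·0.25·0.0197) − 0.2 = -0.119975.
Option 2: r to a full sibling = 0.5.
Option 2: Σ r·B − C = (3·0.5·0.197) − 0.18 = 0.1155.
Option 2 has the higher net inclusive-fitness payoff.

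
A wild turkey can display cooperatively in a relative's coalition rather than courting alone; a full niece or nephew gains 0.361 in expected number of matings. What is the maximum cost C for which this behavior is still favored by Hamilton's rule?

r to a full niece or nephew = 1/4 (full aunt/uncle↔niece/nephew: two paths of length 3 through the shared grandparent pair: r = 2·(1/2)^3 = 1/4).
Hamilton's rule: n·r·B > C, so the trait is favored while C < n·r·B = 1·0.25·0.361 = 0.09025.

0.09025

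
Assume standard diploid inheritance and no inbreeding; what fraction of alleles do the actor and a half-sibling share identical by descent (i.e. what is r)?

0.25

Half-sibs share one parent — one path of length 2: r = (1/2)^2 = 1/4.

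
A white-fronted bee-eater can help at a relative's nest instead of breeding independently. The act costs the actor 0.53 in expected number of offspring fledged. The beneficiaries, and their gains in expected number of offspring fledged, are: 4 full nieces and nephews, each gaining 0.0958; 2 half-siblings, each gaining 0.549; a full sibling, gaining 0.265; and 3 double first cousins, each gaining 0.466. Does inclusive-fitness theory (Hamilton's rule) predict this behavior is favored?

Hamilton's rule: the trait is favored when the sum of r·B over every recipient exceeds the actor's cost C.
r to a full niece or nephew = 0.25 (full aunt/uncle↔niece/nephew: two paths of length 3 through the shared grandparent pair: r = 2·(1/2)^3 = 1/4).
r to a half-sibling = 0.25 (half-sibs share one parent — one path of length 2: r = (1/2)^2 = 1/4).
r to a full sibling = 1/2 (full sibs share both parents — two paths of length 2: r = 2·(1/2)^2 = 1/2).
r to a double first cousin = 0.25 (double first cousins share both grandparent pairs — four paths of length 4: r = 4·(1/2)^4 = 1/4).
Summing one r·B term per recipient: 4·0.25·0.0958 + 2·0.25·0.549 + 1·0.5·0.265 + 3·0.25·0.466 = 0.8523.
0.8523 > 0.53: the indirect benefit exceeds the cost.

Yes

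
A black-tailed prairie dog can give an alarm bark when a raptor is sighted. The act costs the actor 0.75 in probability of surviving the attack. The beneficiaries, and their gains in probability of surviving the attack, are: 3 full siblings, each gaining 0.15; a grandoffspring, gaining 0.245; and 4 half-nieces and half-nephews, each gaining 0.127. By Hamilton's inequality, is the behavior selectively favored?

Hamilton's rule: the trait is favored when the sum of r·B over every recipient exceeds the actor's cost C.
r to a full sibling = 1/2 (full sibs share both parents — two paths of length 2: r = 2·(1/2)^2 = 1/2).
r to a grandoffspring = 1/4 (two parent–offspring links: r = (1/2)^2 = 1/4).
r to a half-niece or half-nephew = 1/8 (half-aunt/uncle↔niece/nephew: one path of length 3: r = (1/2)^3 = 1/8).
Summing one r·B term per recipient: 3·0.5·0.15 + 1·0.25·0.245 + 4·0.125·0.127 = 0.34975.
0.34975 < 0.75: the indirect benefit is less than the cost.

No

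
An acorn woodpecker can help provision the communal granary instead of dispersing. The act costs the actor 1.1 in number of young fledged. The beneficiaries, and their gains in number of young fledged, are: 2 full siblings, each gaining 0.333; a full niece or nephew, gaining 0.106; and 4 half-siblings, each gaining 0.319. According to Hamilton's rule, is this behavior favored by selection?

Hamilton's rule: the trait is favored when the sum of r·B over every recipient exceeds the actor's cost C.
r to a full sibling = 0.5 (full sibs share both parents — two paths of length 2: r = 2·(1/2)^2 = 1/2).
r to a full niece or nephew = 0.25 (full aunt/uncle↔niece/nephew: two paths of length 3 through the shared grandparent pair: r = 2·(1/2)^3 = 1/4).
r to a half-sibling = 0.25 (half-sibs share one parent — one path of length 2: r = (1/2)^2 = 1/4).
Summing one r·B term per recipient: 2·0.5·0.333 + 1·0.25·0.106 + 4·0.25·0.319 = 0.6785.
0.6785 < 1.1: the indirect benefit is less than the cost.

No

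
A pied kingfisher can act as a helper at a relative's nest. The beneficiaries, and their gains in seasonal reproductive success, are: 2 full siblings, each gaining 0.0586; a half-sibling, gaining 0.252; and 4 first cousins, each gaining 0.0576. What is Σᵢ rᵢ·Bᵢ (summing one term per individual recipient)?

0.1504

r to a full sibling = 1/2 (full sibs share both parents — two paths of length 2: r = 2·(1/2)^2 = 1/2).
r to a half-sibling = 0.25 (half-sibs share one parent — one path of length 2: r = (1/2)^2 = 1/4).
r to a first cousin = 1/8 (first cousins share one grandparent pair — two paths of length 4: r = 2·(1/2)^4 = 1/8).
Summing one r·B term per recipient: 2·0.5·0.0586 + 1·0.25·0.252 + 4·0.125·0.0576 = 0.1504.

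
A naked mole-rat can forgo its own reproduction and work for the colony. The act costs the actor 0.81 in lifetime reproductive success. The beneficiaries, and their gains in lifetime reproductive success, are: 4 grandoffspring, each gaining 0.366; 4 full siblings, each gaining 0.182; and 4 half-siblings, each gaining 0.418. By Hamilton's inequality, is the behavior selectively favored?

Hamilton's rule: the trait is favored when the sum of r·B over every recipient exceeds the actor's cost C.
r to a grandoffspring = 1/4 (two parent–offspring links: r = (1/2)^2 = 1/4).
r to a full sibling = 0.5 (full sibs share both parents — two paths of length 2: r = 2·(1/2)^2 = 1/2).
r to a half-sibling = 0.25 (half-sibs share one parent — one path of length 2: r = (1/2)^2 = 1/4).
Summing one r·B term per recipient: 4·0.25·0.366 + 4·0.5·0.182 + 4·0.25·0.418 = 1.148.
1.148 > 0.81: the indirect benefit exceeds the cost.

Yes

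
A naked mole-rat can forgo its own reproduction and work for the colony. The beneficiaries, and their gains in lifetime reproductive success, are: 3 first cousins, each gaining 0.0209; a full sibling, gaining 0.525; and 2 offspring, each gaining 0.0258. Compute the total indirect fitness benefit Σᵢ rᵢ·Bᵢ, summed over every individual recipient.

0.2961375

r to a first cousin = 0.125 (first cousins share one grandparent pair — two paths of length 4: r = 2·(1/2)^4 = 1/8).
r to a full sibling = 1/2 (full sibs share both parents — two paths of length 2: r = 2·(1/2)^2 = 1/2).
r to an offspring = 1/2 (one parent–offspring link: r = (1/2)^1 = 1/2).
Summing one r·B term per recipient: 3·0.125·0.0209 + 1·0.5·0.525 + 2·0.5·0.0258 = 0.2961375.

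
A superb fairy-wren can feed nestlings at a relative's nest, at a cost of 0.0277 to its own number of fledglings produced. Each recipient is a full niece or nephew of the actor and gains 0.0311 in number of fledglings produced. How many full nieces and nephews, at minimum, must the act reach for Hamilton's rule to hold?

4

r to a full niece or nephew = 0.25 (full aunt/uncle↔niece/nephew: two paths of length 3 through the shared grandparent pair: r = 2·(1/2)^3 = 1/4).
Hamilton's rule: n·r·B > C  ⇒  n > C/(r·B) = 0.0277/(0.25·0.0311) = 3.563.
The smallest integer exceeding 3.563 is 4.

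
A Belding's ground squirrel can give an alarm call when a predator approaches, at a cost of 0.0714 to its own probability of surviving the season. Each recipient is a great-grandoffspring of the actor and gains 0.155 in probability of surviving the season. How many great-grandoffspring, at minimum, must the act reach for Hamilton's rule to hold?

r to a great-grandoffspring = 0.125 (three parent–offspring links: r = (1/2)^3 = 1/8).
Hamilton's rule: n·r·B > C  ⇒  n > C/(r·B) = 0.0714/(0.125·0.155) = 3.685.
The smallest integer exceeding 3.685 is 4.

4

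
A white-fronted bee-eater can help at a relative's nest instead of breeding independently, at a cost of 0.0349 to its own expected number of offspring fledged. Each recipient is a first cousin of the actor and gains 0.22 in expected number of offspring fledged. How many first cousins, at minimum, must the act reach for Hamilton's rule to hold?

2

r to a first cousin = 1/8 (first cousins share one grandparent pair — two paths of length 4: r = 2·(1/2)^4 = 1/8).
Hamilton's rule: n·r·B > C  ⇒  n > C/(r·B) = 0.0349/(0.125·0.22) = 1.269.
The smallest integer exceeding 1.269 is 2.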